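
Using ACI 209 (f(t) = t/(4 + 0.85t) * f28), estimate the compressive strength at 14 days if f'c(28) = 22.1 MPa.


f(14) = 14 / (4 + 0.85 * 14) * 22.1
= 14 / 15.9 * 22.1
= 19.46 MPa

19.46


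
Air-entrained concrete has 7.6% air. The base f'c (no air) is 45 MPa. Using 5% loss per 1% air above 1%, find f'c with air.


Strength loss = (7.6 - 1) * 5 = 33.0%
f'c = 45 * (1 - 33.0/100)
= 30.15 MPa

30.15


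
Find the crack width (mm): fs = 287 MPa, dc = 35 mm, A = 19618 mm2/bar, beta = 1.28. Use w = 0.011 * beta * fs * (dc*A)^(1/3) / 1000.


w = 0.011 * beta * fs * (dc * A)^(1/3) / 1000
= 0.011 * 1.28 * 287 * (35 * 19618)^(1/3) / 1000
= 0.356 mm

0.356


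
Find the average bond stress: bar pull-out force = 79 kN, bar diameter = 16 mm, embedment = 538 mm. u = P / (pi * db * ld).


u = P / (pi * db * ld)
= 79 * 1000 / (pi * 16 * 538)
= 2.921 MPa

2.921


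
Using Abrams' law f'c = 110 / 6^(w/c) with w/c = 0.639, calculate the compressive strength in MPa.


f'c = 110 / 6^0.639
= 110 / 3.142
= 35.01 MPa

35.01


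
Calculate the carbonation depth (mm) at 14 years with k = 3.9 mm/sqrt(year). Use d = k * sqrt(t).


depth = k * sqrt(t)
= 3.9 * sqrt(14)
= 14.59 mm

14.59


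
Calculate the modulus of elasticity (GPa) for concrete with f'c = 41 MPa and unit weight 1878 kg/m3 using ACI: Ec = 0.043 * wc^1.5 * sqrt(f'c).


Ec = 0.043 * 1878^1.5 * sqrt(41) / 1000
= 22.41 GPa

22.41


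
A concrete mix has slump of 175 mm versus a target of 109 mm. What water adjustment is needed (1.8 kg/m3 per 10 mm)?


Difference = 109 - 175 = -66 mm
Water adjustment = -66 * 1.8 / 10 = -11.9 kg/m3

-11.9


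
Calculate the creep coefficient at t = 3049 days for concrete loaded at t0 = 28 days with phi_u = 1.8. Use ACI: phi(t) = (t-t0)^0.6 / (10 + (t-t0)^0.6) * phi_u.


dt = 3049 - 28 = 3021
phi = 3021^0.6 / (10 + 3021^0.6) * 1.8
= 1.664

1.664


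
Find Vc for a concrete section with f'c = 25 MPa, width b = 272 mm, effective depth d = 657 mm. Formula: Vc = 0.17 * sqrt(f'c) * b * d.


Vc = 0.17 * sqrt(25) * 272 * 657 / 1000
= 151.9 kN

151.9


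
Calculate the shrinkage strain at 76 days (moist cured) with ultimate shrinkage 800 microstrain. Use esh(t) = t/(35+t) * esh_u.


esh(76) = 76 / (35 + 76) * 800
= 76 / 111 * 800
= 547.7 microstrain

547.7


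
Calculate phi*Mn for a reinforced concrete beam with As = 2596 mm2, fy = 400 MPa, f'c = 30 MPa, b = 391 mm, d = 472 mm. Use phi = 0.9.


a = As * fy / (0.85 * f'c * b)
= 2596 * 400 / (0.85 * 30 * 391)
= 104.1472 mm
Mn = As * fy * (d - a/2) / 10^6
= 436.0516 kN-m
phi*Mn = 0.9 * 436.0516 = 392.45 kN-m

392.45


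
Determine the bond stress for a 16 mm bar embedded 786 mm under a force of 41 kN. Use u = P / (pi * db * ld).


u = P / (pi * db * ld)
= 41 * 1000 / (pi * 16 * 786)
= 1.038 MPa

1.038


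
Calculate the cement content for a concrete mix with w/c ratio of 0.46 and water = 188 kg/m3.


Cement = water / (w/c)
= 188 / 0.46
= 408.7 kg/m3

408.7


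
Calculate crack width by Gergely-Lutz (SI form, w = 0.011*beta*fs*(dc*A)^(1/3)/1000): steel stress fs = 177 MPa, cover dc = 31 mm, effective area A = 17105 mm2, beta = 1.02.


w = 0.011 * beta * fs * (dc * A)^(1/3) / 1000
= 0.011 * 1.02 * 177 * (31 * 17105)^(1/3) / 1000
= 0.161 mm

0.161


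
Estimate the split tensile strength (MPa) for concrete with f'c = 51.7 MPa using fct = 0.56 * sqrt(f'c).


fct = 0.56 * sqrt(51.7)
= 0.56 * 7.19
= 4.027 MPa

4.027


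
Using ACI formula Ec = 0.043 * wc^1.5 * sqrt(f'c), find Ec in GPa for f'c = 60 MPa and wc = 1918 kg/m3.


Ec = 0.043 * 1918^1.5 * sqrt(60) / 1000
= 27.98 GPa

27.98


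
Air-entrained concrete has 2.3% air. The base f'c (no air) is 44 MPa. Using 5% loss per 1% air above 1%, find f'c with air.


Strength loss = (2.3 - 1) * 5 = 6.5%
f'c = 44 * (1 - 6.5/100)
= 41.14 MPa

41.14


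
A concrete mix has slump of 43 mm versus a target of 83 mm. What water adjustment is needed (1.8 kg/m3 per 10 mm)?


Difference = 83 - 43 = 40 mm
Water adjustment = 40 * 1.8 / 10 = 7.2 kg/m3

7.2


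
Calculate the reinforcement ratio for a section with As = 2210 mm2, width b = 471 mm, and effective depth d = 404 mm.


rho = As / (b * d)
= 2210 / (471 * 404)
= 0.0116

0.0116


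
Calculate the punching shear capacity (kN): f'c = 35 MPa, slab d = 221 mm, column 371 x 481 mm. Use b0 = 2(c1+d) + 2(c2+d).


b0 = 2*(371 + 221) + 2*(481 + 221) = 2588 mm
Vc = 0.33 * sqrt(35) * 2588 * 221 / 1000
= 1116.62 kN

1116.62


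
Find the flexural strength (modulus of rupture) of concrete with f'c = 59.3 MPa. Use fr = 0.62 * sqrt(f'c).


fr = 0.62 * sqrt(59.3)
= 4.774 MPa

4.774


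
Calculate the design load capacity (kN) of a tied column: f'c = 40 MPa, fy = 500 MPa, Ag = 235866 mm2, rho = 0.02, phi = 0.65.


Ast = rho * Ag = 0.02 * 235866 = 4717.32 mm2
phi*Pn = 0.65 * 0.80 * (0.85 * 40 * (235866 - 4717.32) + 500 * 4717.32) / 1000
= 5313.21 kN

5313.21


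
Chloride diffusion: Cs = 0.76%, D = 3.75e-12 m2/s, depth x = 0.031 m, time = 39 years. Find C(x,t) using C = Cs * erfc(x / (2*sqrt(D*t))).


t_seconds = 39 * 365.25 * 24 * 3600 = 1230746400.0 s
arg = 0.031 / (2 * sqrt(3.75e-12 * 1230746400.0))
= 0.2282
erfc(0.2282) = 0.747
C = 0.76 * 0.747 = 0.5677%

0.5677


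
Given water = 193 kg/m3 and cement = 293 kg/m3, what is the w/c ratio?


w/c = water / cement
w/c = 193 / 293 = 0.659

0.659


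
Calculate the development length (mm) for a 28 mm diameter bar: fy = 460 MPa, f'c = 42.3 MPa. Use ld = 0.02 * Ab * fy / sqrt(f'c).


Ab = pi * 28^2 / 4 = 615.752 mm2
ld = 0.02 * 615.752 * 460 / sqrt(42.3)
= 871.0 mm

871.0


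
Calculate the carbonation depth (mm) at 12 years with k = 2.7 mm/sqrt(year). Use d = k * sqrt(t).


depth = k * sqrt(t)
= 2.7 * sqrt(12)
= 9.35 mm

9.35


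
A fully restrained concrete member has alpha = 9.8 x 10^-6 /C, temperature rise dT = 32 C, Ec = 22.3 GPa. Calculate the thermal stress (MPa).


sigma = alpha * dT * Ec
= 9.8e-6 * 32 * 22.3 * 1000
= 6.993 MPa

6.993


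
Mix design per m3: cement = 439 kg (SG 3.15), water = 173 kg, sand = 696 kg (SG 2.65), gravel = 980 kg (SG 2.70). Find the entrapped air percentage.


Vol cement = 439 / (3.15 * 1000) = 0.139365 m3
Vol water = 173 / 1000 = 0.173 m3
Vol sand = 696 / (2.65 * 1000) = 0.262642 m3
Vol gravel = 980 / (2.70 * 1000) = 0.362963 m3
Total solid + water volume = 0.93797 m3
Air = (1 - 0.93797) * 100 = 6.2%

6.2


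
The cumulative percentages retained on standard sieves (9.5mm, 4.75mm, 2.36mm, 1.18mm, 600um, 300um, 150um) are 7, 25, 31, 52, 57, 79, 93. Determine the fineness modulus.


FM = sum(cumulative % retained) / 100
= 344 / 100
= 3.44

3.44


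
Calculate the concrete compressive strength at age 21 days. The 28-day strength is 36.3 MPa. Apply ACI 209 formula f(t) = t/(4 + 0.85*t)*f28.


f(21) = 21 / (4 + 0.85 * 21) * 36.3
= 21 / 21.85 * 36.3
= 34.89 MPa

34.89


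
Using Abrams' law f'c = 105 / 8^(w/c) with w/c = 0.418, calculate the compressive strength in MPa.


f'c = 105 / 8^0.418
= 105 / 2.385
= 44.02 MPa

44.02


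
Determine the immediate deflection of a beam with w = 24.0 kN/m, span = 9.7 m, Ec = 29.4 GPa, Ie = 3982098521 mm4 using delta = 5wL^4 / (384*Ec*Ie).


Convert: L = 9.7 m = 9700 mm, Ec = 29.4 GPa = 29400 MPa
delta = 5 * 24.0 * 9700^4 / (384 * 29400 * 3982098521)
= 23.63 mm

23.63


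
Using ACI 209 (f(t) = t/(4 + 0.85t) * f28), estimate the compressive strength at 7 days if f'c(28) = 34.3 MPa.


f(7) = 7 / (4 + 0.85 * 7) * 34.3
= 7 / 9.95 * 34.3
= 24.13 MPa

24.13


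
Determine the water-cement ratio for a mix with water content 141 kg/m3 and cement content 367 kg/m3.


w/c = water / cement
w/c = 141 / 367 = 0.384

0.384


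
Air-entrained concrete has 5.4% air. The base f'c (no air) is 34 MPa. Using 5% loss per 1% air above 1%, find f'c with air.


Strength loss = (5.4 - 1) * 5 = 22.0%
f'c = 34 * (1 - 22.0/100)
= 26.52 MPa

26.52


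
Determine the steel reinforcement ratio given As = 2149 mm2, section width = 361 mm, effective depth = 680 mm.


rho = As / (b * d)
= 2149 / (361 * 680)
= 0.0088

0.0088


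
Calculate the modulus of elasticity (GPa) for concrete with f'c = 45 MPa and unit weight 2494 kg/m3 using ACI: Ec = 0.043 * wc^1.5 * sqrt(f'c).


Ec = 0.043 * 2494^1.5 * sqrt(45) / 1000
= 35.93 GPa

35.93


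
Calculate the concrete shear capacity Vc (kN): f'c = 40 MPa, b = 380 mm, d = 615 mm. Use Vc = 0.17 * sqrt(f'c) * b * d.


Vc = 0.17 * sqrt(40) * 380 * 615 / 1000
= 251.27 kN

251.27


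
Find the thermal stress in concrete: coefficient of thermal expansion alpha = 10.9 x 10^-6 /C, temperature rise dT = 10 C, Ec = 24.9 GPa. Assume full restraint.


sigma = alpha * dT * Ec
= 10.9e-6 * 10 * 24.9 * 1000
= 2.714 MPa

2.714


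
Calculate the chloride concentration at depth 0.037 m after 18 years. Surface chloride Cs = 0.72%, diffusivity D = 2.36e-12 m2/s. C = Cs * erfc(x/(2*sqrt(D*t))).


t_seconds = 18 * 365.25 * 24 * 3600 = 568036800.0 s
arg = 0.037 / (2 * sqrt(2.36e-12 * 568036800.0))
= 0.5053
erfc(0.5053) = 0.4749
C = 0.72 * 0.4749 = 0.3419%

0.3419


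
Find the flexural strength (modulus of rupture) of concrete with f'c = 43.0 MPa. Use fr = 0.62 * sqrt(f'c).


fr = 0.62 * sqrt(43.0)
= 4.066 MPa

4.066


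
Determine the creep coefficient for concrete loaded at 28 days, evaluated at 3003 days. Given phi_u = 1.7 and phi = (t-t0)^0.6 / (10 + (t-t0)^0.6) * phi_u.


dt = 3003 - 28 = 2975
phi = 2975^0.6 / (10 + 2975^0.6) * 1.7
= 1.571

1.571


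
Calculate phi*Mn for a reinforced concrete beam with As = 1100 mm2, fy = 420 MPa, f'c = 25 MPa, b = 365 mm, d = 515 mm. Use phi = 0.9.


a = As * fy / (0.85 * f'c * b)
= 1100 * 420 / (0.85 * 25 * 365)
= 59.5649 mm
Mn = As * fy * (d - a/2) / 10^6
= 224.1705 kN-m
phi*Mn = 0.9 * 224.1705 = 201.75 kN-m

201.75


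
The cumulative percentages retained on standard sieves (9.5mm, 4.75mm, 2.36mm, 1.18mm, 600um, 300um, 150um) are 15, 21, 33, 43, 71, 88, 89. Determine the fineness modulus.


FM = sum(cumulative % retained) / 100
= 360 / 100
= 3.6

3.6


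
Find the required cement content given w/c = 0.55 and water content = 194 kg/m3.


Cement = water / (w/c)
= 194 / 0.55
= 352.7 kg/m3

352.7


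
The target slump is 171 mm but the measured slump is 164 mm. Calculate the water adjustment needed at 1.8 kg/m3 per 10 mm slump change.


Difference = 171 - 164 = 7 mm
Water adjustment = 7 * 1.8 / 10 = 1.3 kg/m3

1.3


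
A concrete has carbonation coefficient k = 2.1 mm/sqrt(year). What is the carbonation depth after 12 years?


depth = k * sqrt(t)
= 2.1 * sqrt(12)
= 7.27 mm

7.27


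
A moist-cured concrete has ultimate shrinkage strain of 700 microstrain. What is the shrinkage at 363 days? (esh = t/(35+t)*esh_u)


esh(363) = 363 / (35 + 363) * 700
= 363 / 398 * 700
= 638.4 microstrain

638.4


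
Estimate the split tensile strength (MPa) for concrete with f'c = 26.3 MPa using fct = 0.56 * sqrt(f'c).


fct = 0.56 * sqrt(26.3)
= 0.56 * 5.128
= 2.872 MPa

2.872


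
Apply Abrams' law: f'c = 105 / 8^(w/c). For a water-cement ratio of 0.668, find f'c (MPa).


f'c = 105 / 8^0.668
= 105 / 4.011
= 26.18 MPa

26.18


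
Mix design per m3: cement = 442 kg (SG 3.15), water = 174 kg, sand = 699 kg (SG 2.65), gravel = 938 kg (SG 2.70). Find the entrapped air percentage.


Vol cement = 442 / (3.15 * 1000) = 0.140317 m3
Vol water = 174 / 1000 = 0.174 m3
Vol sand = 699 / (2.65 * 1000) = 0.263774 m3
Vol gravel = 938 / (2.70 * 1000) = 0.347407 m3
Total solid + water volume = 0.925498 m3
Air = (1 - 0.925498) * 100 = 7.45%

7.45


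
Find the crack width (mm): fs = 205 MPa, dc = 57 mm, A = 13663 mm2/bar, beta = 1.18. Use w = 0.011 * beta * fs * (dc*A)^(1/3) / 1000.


w = 0.011 * beta * fs * (dc * A)^(1/3) / 1000
= 0.011 * 1.18 * 205 * (57 * 13663)^(1/3) / 1000
= 0.245 mm

0.245


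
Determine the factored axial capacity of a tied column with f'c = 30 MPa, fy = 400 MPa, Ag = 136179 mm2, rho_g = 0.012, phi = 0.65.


Ast = rho * Ag = 0.012 * 136179 = 1634.148 mm2
phi*Pn = 0.65 * 0.80 * (0.85 * 30 * (136179 - 1634.148) + 400 * 1634.148) / 1000
= 2123.97 kN

2123.97


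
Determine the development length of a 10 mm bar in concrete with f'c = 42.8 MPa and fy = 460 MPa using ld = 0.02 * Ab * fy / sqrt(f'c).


Ab = pi * 10^2 / 4 = 78.54 mm2
ld = 0.02 * 78.54 * 460 / sqrt(42.8)
= 110.4 mm

110.4


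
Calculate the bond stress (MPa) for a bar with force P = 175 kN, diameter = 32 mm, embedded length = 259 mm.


u = P / (pi * db * ld)
= 175 * 1000 / (pi * 32 * 259)
= 6.721 MPa

6.721


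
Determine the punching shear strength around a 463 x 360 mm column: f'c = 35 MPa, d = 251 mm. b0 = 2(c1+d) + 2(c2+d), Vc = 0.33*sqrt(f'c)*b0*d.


b0 = 2*(463 + 251) + 2*(360 + 251) = 2650 mm
Vc = 0.33 * sqrt(35) * 2650 * 251 / 1000
= 1298.58 kN

1298.58


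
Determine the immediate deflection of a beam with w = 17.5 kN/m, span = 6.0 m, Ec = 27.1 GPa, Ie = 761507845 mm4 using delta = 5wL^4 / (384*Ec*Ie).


Convert: L = 6.0 m = 6000 mm, Ec = 27.1 GPa = 27100 MPa
delta = 5 * 17.5 * 6000^4 / (384 * 27100 * 761507845)
= 14.31 mm

14.31


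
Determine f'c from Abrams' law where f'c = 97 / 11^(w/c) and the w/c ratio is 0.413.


f'c = 97 / 11^0.413
= 97 / 2.692
= 36.03 MPa

36.03


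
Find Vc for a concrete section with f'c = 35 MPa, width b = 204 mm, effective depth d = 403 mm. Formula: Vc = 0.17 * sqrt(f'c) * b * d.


Vc = 0.17 * sqrt(35) * 204 * 403 / 1000
= 82.68 kN

82.68


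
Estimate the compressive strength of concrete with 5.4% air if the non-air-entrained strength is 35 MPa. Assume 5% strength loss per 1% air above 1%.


Strength loss = (5.4 - 1) * 5 = 22.0%
f'c = 35 * (1 - 22.0/100)
= 27.3 MPa

27.3


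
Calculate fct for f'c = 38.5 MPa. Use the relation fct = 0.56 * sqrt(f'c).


fct = 0.56 * sqrt(38.5)
= 0.56 * 6.205
= 3.475 MPa

3.475


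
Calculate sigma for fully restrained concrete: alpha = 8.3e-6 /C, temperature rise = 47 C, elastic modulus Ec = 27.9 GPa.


sigma = alpha * dT * Ec
= 8.3e-6 * 47 * 27.9 * 1000
= 10.884 MPa

10.884


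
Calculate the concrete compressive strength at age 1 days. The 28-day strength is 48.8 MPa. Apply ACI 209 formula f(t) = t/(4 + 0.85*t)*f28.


f(1) = 1 / (4 + 0.85 * 1) * 48.8
= 1 / 4.85 * 48.8
= 10.06 MPa

10.06


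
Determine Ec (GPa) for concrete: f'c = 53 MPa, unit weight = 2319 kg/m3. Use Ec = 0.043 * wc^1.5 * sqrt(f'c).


Ec = 0.043 * 2319^1.5 * sqrt(53) / 1000
= 34.96 GPa

34.96


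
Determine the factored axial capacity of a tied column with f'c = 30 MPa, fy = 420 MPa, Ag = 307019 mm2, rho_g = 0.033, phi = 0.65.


Ast = rho * Ag = 0.033 * 307019 = 10131.627 mm2
phi*Pn = 0.65 * 0.80 * (0.85 * 30 * (307019 - 10131.627) + 420 * 10131.627) / 1000
= 6149.47 kN

6149.47


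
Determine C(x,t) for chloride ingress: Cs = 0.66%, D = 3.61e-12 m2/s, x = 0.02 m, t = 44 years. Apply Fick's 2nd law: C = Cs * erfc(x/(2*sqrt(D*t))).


t_seconds = 44 * 365.25 * 24 * 3600 = 1388534400.0 s
arg = 0.02 / (2 * sqrt(3.61e-12 * 1388534400.0))
= 0.1412
erfc(0.1412) = 0.8417
C = 0.66 * 0.8417 = 0.5555%

0.5555


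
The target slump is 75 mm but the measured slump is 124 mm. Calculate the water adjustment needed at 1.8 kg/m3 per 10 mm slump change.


Difference = 75 - 124 = -49 mm
Water adjustment = -49 * 1.8 / 10 = -8.8 kg/m3

-8.8


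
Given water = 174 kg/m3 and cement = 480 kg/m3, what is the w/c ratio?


w/c = water / cement
w/c = 174 / 480 = 0.362

0.362


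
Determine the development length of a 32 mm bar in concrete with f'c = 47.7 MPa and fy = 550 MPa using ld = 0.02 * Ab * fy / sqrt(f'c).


Ab = pi * 32^2 / 4 = 804.248 mm2
ld = 0.02 * 804.248 * 550 / sqrt(47.7)
= 1280.9 mm

1280.9


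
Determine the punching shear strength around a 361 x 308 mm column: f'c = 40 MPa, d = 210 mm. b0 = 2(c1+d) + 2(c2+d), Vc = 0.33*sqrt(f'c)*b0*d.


b0 = 2*(361 + 210) + 2*(308 + 210) = 2178 mm
Vc = 0.33 * sqrt(40) * 2178 * 210 / 1000
= 954.6 kN

954.6


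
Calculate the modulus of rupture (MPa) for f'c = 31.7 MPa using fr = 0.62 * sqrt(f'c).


fr = 0.62 * sqrt(31.7)
= 3.491 MPa

3.491


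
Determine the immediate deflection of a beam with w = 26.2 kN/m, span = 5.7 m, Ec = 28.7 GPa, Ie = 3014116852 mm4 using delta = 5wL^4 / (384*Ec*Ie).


Convert: L = 5.7 m = 5700 mm, Ec = 28.7 GPa = 28700 MPa
delta = 5 * 26.2 * 5700^4 / (384 * 28700 * 3014116852)
= 4.16 mm

4.16


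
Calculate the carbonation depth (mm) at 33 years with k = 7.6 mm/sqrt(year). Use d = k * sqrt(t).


depth = k * sqrt(t)
= 7.6 * sqrt(33)
= 43.66 mm

43.66


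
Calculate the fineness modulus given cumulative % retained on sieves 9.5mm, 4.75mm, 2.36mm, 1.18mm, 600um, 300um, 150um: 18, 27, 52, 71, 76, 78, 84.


FM = sum(cumulative % retained) / 100
= 406 / 100
= 4.06

4.06


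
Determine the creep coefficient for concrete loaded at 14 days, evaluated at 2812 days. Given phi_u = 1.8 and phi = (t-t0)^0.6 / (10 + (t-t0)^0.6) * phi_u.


dt = 2812 - 14 = 2798
phi = 2798^0.6 / (10 + 2798^0.6) * 1.8
= 1.658

1.658


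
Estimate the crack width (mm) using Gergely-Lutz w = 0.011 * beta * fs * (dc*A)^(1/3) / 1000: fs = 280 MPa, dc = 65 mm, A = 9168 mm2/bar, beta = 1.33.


w = 0.011 * beta * fs * (dc * A)^(1/3) / 1000
= 0.011 * 1.33 * 280 * (65 * 9168)^(1/3) / 1000
= 0.345 mm

0.345


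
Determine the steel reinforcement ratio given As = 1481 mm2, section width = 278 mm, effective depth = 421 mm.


rho = As / (b * d)
= 1481 / (278 * 421)
= 0.0127

0.0127


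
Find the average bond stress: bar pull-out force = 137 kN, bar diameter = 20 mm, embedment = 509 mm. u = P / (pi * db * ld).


u = P / (pi * db * ld)
= 137 * 1000 / (pi * 20 * 509)
= 4.284 MPa

4.284


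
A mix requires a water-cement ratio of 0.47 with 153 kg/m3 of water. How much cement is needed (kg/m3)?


Cement = water / (w/c)
= 153 / 0.47
= 325.5 kg/m3

325.5


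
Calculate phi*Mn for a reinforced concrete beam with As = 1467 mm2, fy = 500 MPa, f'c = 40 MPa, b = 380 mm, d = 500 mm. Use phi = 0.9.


a = As * fy / (0.85 * f'c * b)
= 1467 * 500 / (0.85 * 40 * 380)
= 56.7724 mm
Mn = As * fy * (d - a/2) / 10^6
= 345.9287 kN-m
phi*Mn = 0.9 * 345.9287 = 311.34 kN-m

311.34


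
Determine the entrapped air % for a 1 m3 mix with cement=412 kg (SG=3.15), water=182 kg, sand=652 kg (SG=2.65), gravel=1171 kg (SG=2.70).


Vol cement = 412 / (3.15 * 1000) = 0.130794 m3
Vol water = 182 / 1000 = 0.182 m3
Vol sand = 652 / (2.65 * 1000) = 0.246038 m3
Vol gravel = 1171 / (2.70 * 1000) = 0.433704 m3
Total solid + water volume = 0.992535 m3
Air = (1 - 0.992535) * 100 = 0.75%

0.75


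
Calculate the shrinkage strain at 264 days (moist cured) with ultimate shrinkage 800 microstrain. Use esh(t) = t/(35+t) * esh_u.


esh(264) = 264 / (35 + 264) * 800
= 264 / 299 * 800
= 706.4 microstrain

706.4


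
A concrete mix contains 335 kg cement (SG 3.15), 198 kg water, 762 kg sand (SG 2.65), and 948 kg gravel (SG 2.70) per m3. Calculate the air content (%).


Vol cement = 335 / (3.15 * 1000) = 0.106349 m3
Vol water = 198 / 1000 = 0.198 m3
Vol sand = 762 / (2.65 * 1000) = 0.287547 m3
Vol gravel = 948 / (2.70 * 1000) = 0.351111 m3
Total solid + water volume = 0.943007 m3
Air = (1 - 0.943007) * 100 = 5.7%

5.7


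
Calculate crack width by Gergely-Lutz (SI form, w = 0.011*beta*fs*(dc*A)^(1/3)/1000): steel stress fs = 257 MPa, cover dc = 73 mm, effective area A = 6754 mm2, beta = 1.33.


w = 0.011 * beta * fs * (dc * A)^(1/3) / 1000
= 0.011 * 1.33 * 257 * (73 * 6754)^(1/3) / 1000
= 0.297 mm

0.297


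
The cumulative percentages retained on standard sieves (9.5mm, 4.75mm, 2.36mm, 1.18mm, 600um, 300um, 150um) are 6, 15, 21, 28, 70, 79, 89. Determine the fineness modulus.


FM = sum(cumulative % retained) / 100
= 308 / 100
= 3.08

3.08


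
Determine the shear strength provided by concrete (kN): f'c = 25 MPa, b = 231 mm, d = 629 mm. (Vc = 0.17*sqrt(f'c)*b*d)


Vc = 0.17 * sqrt(25) * 231 * 629 / 1000
= 123.5 kN

123.5


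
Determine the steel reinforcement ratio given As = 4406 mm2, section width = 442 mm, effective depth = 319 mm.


rho = As / (b * d)
= 4406 / (442 * 319)
= 0.0312

0.0312


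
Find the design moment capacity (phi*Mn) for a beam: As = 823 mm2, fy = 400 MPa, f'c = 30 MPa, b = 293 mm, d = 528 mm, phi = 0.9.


a = As * fy / (0.85 * f'c * b)
= 823 * 400 / (0.85 * 30 * 293)
= 44.0608 mm
Mn = As * fy * (d - a/2) / 10^6
= 166.5652 kN-m
phi*Mn = 0.9 * 166.5652 = 149.91 kN-m

149.91


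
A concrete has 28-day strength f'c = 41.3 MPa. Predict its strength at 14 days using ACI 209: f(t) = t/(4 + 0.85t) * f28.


f(14) = 14 / (4 + 0.85 * 14) * 41.3
= 14 / 15.9 * 41.3
= 36.36 MPa

36.36


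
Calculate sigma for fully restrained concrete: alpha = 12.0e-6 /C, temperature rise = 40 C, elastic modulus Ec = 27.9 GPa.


sigma = alpha * dT * Ec
= 12.0e-6 * 40 * 27.9 * 1000
= 13.392 MPa

13.392


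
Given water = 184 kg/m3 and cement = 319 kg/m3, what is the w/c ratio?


w/c = water / cement
w/c = 184 / 319 = 0.577

0.577


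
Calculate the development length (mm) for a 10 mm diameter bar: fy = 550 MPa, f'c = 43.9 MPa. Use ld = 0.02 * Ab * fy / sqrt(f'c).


Ab = pi * 10^2 / 4 = 78.54 mm2
ld = 0.02 * 78.54 * 550 / sqrt(43.9)
= 130.4 mm

130.4


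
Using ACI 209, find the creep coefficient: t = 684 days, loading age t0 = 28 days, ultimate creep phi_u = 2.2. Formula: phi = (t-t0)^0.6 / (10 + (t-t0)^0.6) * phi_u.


dt = 684 - 28 = 656
phi = 656^0.6 / (10 + 656^0.6) * 2.2
= 1.827

1.827


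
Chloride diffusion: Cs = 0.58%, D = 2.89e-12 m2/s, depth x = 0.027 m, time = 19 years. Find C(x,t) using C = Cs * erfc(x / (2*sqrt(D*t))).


t_seconds = 19 * 365.25 * 24 * 3600 = 599594400.0 s
arg = 0.027 / (2 * sqrt(2.89e-12 * 599594400.0))
= 0.3243
erfc(0.3243) = 0.6465
C = 0.58 * 0.6465 = 0.375%

0.375


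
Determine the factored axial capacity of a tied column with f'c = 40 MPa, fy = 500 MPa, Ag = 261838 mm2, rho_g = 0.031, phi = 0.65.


Ast = rho * Ag = 0.031 * 261838 = 8116.978 mm2
phi*Pn = 0.65 * 0.80 * (0.85 * 40 * (261838 - 8116.978) + 500 * 8116.978) / 1000
= 6596.2 kN

6596.2


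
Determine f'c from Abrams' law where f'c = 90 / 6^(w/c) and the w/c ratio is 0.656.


f'c = 90 / 6^0.656
= 90 / 3.239
= 27.78 MPa

27.78


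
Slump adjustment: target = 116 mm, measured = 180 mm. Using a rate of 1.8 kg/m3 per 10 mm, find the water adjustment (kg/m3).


Difference = 116 - 180 = -64 mm
Water adjustment = -64 * 1.8 / 10 = -11.5 kg/m3

-11.5


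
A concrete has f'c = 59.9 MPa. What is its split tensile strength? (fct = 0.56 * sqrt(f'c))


fct = 0.56 * sqrt(59.9)
= 0.56 * 7.74
= 4.334 MPa

4.334


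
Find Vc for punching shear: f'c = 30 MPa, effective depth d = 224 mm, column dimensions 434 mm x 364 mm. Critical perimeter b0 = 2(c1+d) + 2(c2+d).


b0 = 2*(434 + 224) + 2*(364 + 224) = 2492 mm
Vc = 0.33 * sqrt(30) * 2492 * 224 / 1000
= 1008.95 kN

1008.95


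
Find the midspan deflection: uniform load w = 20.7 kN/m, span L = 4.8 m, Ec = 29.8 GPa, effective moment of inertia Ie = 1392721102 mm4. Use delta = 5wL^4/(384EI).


Convert: L = 4.8 m = 4800 mm, Ec = 29.8 GPa = 29800 MPa
delta = 5 * 20.7 * 4800^4 / (384 * 29800 * 1392721102)
= 3.45 mm

3.45


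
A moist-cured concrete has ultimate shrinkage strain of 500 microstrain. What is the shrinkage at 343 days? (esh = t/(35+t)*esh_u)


esh(343) = 343 / (35 + 343) * 500
= 343 / 378 * 500
= 453.7 microstrain

453.7


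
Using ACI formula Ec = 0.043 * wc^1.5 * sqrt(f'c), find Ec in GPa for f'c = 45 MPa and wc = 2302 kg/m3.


Ec = 0.043 * 2302^1.5 * sqrt(45) / 1000
= 31.86 GPa

31.86


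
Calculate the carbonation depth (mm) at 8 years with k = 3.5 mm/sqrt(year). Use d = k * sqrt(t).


depth = k * sqrt(t)
= 3.5 * sqrt(8)
= 9.9 mm

9.9


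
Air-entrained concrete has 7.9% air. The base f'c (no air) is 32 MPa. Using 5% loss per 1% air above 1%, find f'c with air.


Strength loss = (7.9 - 1) * 5 = 34.5%
f'c = 32 * (1 - 34.5/100)
= 20.96 MPa

20.96


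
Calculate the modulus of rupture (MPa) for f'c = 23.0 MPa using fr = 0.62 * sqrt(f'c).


fr = 0.62 * sqrt(23.0)
= 2.973 MPa

2.973


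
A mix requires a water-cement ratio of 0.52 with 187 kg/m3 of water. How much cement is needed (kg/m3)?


Cement = water / (w/c)
= 187 / 0.52
= 359.6 kg/m3

359.6


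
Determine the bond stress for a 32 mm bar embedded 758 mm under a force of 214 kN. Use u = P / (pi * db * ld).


u = P / (pi * db * ld)
= 214 * 1000 / (pi * 32 * 758)
= 2.808 MPa

2.808


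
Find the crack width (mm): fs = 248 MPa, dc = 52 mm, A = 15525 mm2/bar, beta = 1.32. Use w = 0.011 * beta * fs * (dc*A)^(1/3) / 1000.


w = 0.011 * beta * fs * (dc * A)^(1/3) / 1000
= 0.011 * 1.32 * 248 * (52 * 15525)^(1/3) / 1000
= 0.335 mm

0.335


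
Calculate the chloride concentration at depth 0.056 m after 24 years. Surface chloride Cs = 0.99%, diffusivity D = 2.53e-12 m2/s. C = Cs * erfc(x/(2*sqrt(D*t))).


t_seconds = 24 * 365.25 * 24 * 3600 = 757382400.0 s
arg = 0.056 / (2 * sqrt(2.53e-12 * 757382400.0))
= 0.6396
erfc(0.6396) = 0.3657
C = 0.99 * 0.3657 = 0.362%

0.362


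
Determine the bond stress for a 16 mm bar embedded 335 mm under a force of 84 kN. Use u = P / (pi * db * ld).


u = P / (pi * db * ld)
= 84 * 1000 / (pi * 16 * 335)
= 4.988 MPa

4.988


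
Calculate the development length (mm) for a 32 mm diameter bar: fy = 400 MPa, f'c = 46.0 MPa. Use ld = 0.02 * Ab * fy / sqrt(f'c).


Ab = pi * 32^2 / 4 = 804.248 mm2
ld = 0.02 * 804.248 * 400 / sqrt(46.0)
= 948.6 mm

948.6


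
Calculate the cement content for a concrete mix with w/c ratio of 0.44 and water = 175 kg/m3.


Cement = water / (w/c)
= 175 / 0.44
= 397.7 kg/m3

397.7


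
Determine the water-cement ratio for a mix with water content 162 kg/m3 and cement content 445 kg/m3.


w/c = water / cement
w/c = 162 / 445 = 0.364

0.364


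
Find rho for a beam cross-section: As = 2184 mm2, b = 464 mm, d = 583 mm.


rho = As / (b * d)
= 2184 / (464 * 583)
= 0.0081

0.0081


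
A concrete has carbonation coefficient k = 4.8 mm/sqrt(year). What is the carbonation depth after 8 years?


depth = k * sqrt(t)
= 4.8 * sqrt(8)
= 13.58 mm

13.58


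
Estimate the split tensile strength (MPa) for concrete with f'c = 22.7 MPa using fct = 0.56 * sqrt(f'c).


fct = 0.56 * sqrt(22.7)
= 0.56 * 4.764
= 2.668 MPa

2.668


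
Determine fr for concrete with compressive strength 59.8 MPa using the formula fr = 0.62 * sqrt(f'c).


fr = 0.62 * sqrt(59.8)
= 4.794 MPa

4.794


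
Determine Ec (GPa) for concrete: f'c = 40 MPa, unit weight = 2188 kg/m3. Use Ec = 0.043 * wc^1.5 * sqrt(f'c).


Ec = 0.043 * 2188^1.5 * sqrt(40) / 1000
= 27.83 GPa

27.83


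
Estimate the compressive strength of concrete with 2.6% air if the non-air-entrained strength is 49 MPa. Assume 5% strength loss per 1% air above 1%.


Strength loss = (2.6 - 1) * 5 = 8.0%
f'c = 49 * (1 - 8.0/100)
= 45.08 MPa

45.08


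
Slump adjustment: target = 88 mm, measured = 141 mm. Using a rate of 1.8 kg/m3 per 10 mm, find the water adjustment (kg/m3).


Difference = 88 - 141 = -53 mm
Water adjustment = -53 * 1.8 / 10 = -9.5 kg/m3

-9.5


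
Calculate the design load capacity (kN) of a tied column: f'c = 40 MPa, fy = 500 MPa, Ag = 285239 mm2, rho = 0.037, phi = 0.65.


Ast = rho * Ag = 0.037 * 285239 = 10553.843 mm2
phi*Pn = 0.65 * 0.80 * (0.85 * 40 * (285239 - 10553.843) + 500 * 10553.843) / 1000
= 7600.43 kN

7600.43


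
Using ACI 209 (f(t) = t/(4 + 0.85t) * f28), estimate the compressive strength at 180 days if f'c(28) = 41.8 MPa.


f(180) = 180 / (4 + 0.85 * 180) * 41.8
= 180 / 157.0 * 41.8
= 47.92 MPa

47.92


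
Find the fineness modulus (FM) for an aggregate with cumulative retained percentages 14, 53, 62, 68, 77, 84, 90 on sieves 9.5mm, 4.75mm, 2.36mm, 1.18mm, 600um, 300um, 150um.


FM = sum(cumulative % retained) / 100
= 448 / 100
= 4.48

4.48


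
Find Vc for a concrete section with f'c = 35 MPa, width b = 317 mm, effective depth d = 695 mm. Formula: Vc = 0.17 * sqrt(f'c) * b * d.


Vc = 0.17 * sqrt(35) * 317 * 695 / 1000
= 221.58 kN

221.58


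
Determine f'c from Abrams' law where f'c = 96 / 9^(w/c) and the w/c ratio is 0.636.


f'c = 96 / 9^0.636
= 96 / 4.045
= 23.73 MPa

23.73


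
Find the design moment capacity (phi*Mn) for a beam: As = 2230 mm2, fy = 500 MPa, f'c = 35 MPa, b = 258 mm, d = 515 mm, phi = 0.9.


a = As * fy / (0.85 * f'c * b)
= 2230 * 500 / (0.85 * 35 * 258)
= 145.2674 mm
Mn = As * fy * (d - a/2) / 10^6
= 493.2384 kN-m
phi*Mn = 0.9 * 493.2384 = 443.91 kN-m

443.91


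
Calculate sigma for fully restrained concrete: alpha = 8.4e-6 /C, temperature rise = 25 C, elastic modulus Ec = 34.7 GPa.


sigma = alpha * dT * Ec
= 8.4e-6 * 25 * 34.7 * 1000
= 7.287 MPa

7.287


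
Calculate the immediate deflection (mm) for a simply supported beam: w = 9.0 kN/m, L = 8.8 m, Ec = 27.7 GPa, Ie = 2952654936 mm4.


Convert: L = 8.8 m = 8800 mm, Ec = 27.7 GPa = 27700 MPa
delta = 5 * 9.0 * 8800^4 / (384 * 27700 * 2952654936)
= 8.59 mm

8.59


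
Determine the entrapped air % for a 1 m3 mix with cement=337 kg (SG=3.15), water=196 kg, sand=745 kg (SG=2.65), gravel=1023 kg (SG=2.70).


Vol cement = 337 / (3.15 * 1000) = 0.106984 m3
Vol water = 196 / 1000 = 0.196 m3
Vol sand = 745 / (2.65 * 1000) = 0.281132 m3
Vol gravel = 1023 / (2.70 * 1000) = 0.378889 m3
Total solid + water volume = 0.963005 m3
Air = (1 - 0.963005) * 100 = 3.7%

3.7


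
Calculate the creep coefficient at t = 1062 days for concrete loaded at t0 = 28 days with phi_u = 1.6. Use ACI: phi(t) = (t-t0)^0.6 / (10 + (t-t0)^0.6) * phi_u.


dt = 1062 - 28 = 1034
phi = 1034^0.6 / (10 + 1034^0.6) * 1.6
= 1.385

1.385


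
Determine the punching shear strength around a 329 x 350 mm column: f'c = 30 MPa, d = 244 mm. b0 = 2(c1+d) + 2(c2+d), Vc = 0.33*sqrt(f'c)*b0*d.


b0 = 2*(329 + 244) + 2*(350 + 244) = 2334 mm
Vc = 0.33 * sqrt(30) * 2334 * 244 / 1000
= 1029.36 kN

1029.36


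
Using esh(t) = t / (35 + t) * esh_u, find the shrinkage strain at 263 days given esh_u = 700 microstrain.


esh(263) = 263 / (35 + 263) * 700
= 263 / 298 * 700
= 617.8 microstrain

617.8


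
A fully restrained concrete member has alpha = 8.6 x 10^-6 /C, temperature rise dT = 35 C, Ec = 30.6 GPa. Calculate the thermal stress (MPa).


sigma = alpha * dT * Ec
= 8.6e-6 * 35 * 30.6 * 1000
= 9.211 MPa

9.211


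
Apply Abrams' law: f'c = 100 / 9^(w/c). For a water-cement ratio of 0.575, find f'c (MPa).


f'c = 100 / 9^0.575
= 100 / 3.537
= 28.27 MPa

28.27


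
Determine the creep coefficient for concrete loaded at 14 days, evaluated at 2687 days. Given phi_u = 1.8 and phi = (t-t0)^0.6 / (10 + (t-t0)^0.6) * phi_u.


dt = 2687 - 14 = 2673
phi = 2673^0.6 / (10 + 2673^0.6) * 1.8
= 1.655

1.655


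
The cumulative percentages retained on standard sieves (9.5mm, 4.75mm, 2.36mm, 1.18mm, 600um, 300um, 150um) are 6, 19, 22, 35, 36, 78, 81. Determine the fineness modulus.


FM = sum(cumulative % retained) / 100
= 277 / 100
= 2.77

2.77


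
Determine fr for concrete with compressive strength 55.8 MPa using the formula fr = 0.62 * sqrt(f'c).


fr = 0.62 * sqrt(55.8)
= 4.631 MPa

4.631


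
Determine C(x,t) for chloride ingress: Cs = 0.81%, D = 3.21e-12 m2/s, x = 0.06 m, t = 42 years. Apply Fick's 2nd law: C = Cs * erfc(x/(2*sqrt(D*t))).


t_seconds = 42 * 365.25 * 24 * 3600 = 1325419200.0 s
arg = 0.06 / (2 * sqrt(3.21e-12 * 1325419200.0))
= 0.4599
erfc(0.4599) = 0.5154
C = 0.81 * 0.5154 = 0.4175%

0.4175


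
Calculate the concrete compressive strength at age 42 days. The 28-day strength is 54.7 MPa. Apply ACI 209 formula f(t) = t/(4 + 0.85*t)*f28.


f(42) = 42 / (4 + 0.85 * 42) * 54.7
= 42 / 39.7 * 54.7
= 57.87 MPa

57.87


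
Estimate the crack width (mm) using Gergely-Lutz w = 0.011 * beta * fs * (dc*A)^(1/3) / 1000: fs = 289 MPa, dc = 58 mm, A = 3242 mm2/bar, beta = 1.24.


w = 0.011 * beta * fs * (dc * A)^(1/3) / 1000
= 0.011 * 1.24 * 289 * (58 * 3242)^(1/3) / 1000
= 0.226 mm

0.226


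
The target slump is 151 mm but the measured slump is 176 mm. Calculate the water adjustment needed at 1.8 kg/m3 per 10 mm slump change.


Difference = 151 - 176 = -25 mm
Water adjustment = -25 * 1.8 / 10 = -4.5 kg/m3

-4.5


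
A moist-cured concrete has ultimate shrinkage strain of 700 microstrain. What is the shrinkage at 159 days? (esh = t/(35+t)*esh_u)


esh(159) = 159 / (35 + 159) * 700
= 159 / 194 * 700
= 573.7 microstrain

573.7


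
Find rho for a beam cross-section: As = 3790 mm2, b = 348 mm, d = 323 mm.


rho = As / (b * d)
= 3790 / (348 * 323)
= 0.0337

0.0337


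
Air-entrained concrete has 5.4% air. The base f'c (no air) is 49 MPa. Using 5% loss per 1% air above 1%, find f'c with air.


Strength loss = (5.4 - 1) * 5 = 22.0%
f'c = 49 * (1 - 22.0/100)
= 38.22 MPa

38.22


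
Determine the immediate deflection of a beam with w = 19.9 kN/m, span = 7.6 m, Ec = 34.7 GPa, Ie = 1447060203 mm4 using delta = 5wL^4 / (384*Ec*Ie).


Convert: L = 7.6 m = 7600 mm, Ec = 34.7 GPa = 34700 MPa
delta = 5 * 19.9 * 7600^4 / (384 * 34700 * 1447060203)
= 17.22 mm

17.22


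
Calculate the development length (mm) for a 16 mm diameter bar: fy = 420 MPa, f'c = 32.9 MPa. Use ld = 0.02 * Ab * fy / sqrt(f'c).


Ab = pi * 16^2 / 4 = 201.062 mm2
ld = 0.02 * 201.062 * 420 / sqrt(32.9)
= 294.4 mm

294.4


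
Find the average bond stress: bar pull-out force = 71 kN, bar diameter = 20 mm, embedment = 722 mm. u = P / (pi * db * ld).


u = P / (pi * db * ld)
= 71 * 1000 / (pi * 20 * 722)
= 1.565 MPa

1.565


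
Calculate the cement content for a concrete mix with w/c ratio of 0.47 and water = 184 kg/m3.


Cement = water / (w/c)
= 184 / 0.47
= 391.5 kg/m3

391.5


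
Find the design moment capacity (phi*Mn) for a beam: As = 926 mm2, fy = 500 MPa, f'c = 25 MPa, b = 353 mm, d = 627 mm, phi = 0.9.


a = As * fy / (0.85 * f'c * b)
= 926 * 500 / (0.85 * 25 * 353)
= 61.723 mm
Mn = As * fy * (d - a/2) / 10^6
= 276.0121 kN-m
phi*Mn = 0.9 * 276.0121 = 248.41 kN-m

248.41


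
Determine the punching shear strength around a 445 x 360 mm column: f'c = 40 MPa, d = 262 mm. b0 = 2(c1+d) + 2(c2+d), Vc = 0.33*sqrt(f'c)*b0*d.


b0 = 2*(445 + 262) + 2*(360 + 262) = 2658 mm
Vc = 0.33 * sqrt(40) * 2658 * 262 / 1000
= 1453.45 kN

1453.45


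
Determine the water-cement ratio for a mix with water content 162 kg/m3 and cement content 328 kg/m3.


w/c = water / cement
w/c = 162 / 328 = 0.494

0.494


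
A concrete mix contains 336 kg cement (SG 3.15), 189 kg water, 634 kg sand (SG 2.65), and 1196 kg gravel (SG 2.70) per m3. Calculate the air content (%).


Vol cement = 336 / (3.15 * 1000) = 0.106667 m3
Vol water = 189 / 1000 = 0.189 m3
Vol sand = 634 / (2.65 * 1000) = 0.239245 m3
Vol gravel = 1196 / (2.70 * 1000) = 0.442963 m3
Total solid + water volume = 0.977875 m3
Air = (1 - 0.977875) * 100 = 2.21%

2.21


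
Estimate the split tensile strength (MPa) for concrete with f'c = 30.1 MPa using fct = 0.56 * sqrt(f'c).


fct = 0.56 * sqrt(30.1)
= 0.56 * 5.486
= 3.072 MPa

3.072


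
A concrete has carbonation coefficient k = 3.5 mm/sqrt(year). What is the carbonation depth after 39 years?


depth = k * sqrt(t)
= 3.5 * sqrt(39)
= 21.86 mm

21.86


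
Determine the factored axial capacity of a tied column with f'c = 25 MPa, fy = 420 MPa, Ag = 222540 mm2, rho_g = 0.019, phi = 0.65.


Ast = rho * Ag = 0.019 * 222540 = 4228.26 mm2
phi*Pn = 0.65 * 0.80 * (0.85 * 25 * (222540 - 4228.26) + 420 * 4228.26) / 1000
= 3335.8 kN

3335.8


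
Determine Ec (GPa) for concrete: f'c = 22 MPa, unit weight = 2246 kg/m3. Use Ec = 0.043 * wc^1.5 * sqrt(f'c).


Ec = 0.043 * 2246^1.5 * sqrt(22) / 1000
= 21.47 GPa

21.47


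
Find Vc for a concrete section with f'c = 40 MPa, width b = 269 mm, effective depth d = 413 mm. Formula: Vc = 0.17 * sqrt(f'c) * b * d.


Vc = 0.17 * sqrt(40) * 269 * 413 / 1000
= 119.45 kN

119.45


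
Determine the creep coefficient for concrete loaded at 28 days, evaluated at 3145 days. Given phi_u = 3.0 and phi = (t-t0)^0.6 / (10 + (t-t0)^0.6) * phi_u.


dt = 3145 - 28 = 3117
phi = 3117^0.6 / (10 + 3117^0.6) * 3.0
= 2.777

2.777


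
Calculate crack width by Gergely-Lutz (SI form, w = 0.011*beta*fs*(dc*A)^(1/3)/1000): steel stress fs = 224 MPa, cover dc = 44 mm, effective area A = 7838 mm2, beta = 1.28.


w = 0.011 * beta * fs * (dc * A)^(1/3) / 1000
= 0.011 * 1.28 * 224 * (44 * 7838)^(1/3) / 1000
= 0.221 mm

0.221


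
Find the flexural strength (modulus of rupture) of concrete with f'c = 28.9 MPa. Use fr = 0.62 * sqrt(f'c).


fr = 0.62 * sqrt(28.9)
= 3.333 MPa

3.333


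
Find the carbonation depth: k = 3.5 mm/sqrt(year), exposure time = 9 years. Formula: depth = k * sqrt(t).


depth = k * sqrt(t)
= 3.5 * sqrt(9)
= 10.5 mm

10.5


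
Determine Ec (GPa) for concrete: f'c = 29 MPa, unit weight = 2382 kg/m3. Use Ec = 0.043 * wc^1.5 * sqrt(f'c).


Ec = 0.043 * 2382^1.5 * sqrt(29) / 1000
= 26.92 GPa

26.92


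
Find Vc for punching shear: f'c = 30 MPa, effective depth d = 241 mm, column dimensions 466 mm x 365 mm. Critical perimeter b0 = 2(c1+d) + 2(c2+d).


b0 = 2*(466 + 241) + 2*(365 + 241) = 2626 mm
Vc = 0.33 * sqrt(30) * 2626 * 241 / 1000
= 1143.9 kN

1143.9


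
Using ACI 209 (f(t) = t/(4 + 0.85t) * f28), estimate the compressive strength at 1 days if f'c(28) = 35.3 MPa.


f(1) = 1 / (4 + 0.85 * 1) * 35.3
= 1 / 4.85 * 35.3
= 7.28 MPa

7.28


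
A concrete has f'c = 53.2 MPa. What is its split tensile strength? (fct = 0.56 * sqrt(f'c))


fct = 0.56 * sqrt(53.2)
= 0.56 * 7.294
= 4.085 MPa

4.085


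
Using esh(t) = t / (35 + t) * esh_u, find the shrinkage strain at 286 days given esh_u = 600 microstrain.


esh(286) = 286 / (35 + 286) * 600
= 286 / 321 * 600
= 534.6 microstrain

534.6


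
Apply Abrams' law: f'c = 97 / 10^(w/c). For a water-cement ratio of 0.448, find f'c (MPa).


f'c = 97 / 10^0.448
= 97 / 2.805
= 34.58 MPa

34.58


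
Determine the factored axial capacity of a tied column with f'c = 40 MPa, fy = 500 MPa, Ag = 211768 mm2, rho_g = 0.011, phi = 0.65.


Ast = rho * Ag = 0.011 * 211768 = 2329.448 mm2
phi*Pn = 0.65 * 0.80 * (0.85 * 40 * (211768 - 2329.448) + 500 * 2329.448) / 1000
= 4308.53 kN

4308.53


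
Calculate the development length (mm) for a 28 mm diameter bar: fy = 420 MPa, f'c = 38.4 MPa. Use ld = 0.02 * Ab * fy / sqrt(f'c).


Ab = pi * 28^2 / 4 = 615.752 mm2
ld = 0.02 * 615.752 * 420 / sqrt(38.4)
= 834.7 mm

834.7


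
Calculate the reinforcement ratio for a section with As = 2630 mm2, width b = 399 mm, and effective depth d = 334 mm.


rho = As / (b * d)
= 2630 / (399 * 334)
= 0.0197

0.0197


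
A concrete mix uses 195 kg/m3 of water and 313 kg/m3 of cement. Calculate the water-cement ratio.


w/c = water / cement
w/c = 195 / 313 = 0.623

0.623


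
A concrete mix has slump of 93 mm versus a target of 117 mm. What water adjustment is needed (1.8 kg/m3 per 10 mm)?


Difference = 117 - 93 = 24 mm
Water adjustment = 24 * 1.8 / 10 = 4.3 kg/m3

4.3


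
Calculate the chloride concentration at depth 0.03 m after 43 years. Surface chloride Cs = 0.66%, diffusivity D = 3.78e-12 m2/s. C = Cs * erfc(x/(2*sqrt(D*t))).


t_seconds = 43 * 365.25 * 24 * 3600 = 1356976800.0 s
arg = 0.03 / (2 * sqrt(3.78e-12 * 1356976800.0))
= 0.2094
erfc(0.2094) = 0.7671
C = 0.66 * 0.7671 = 0.5063%

0.5063


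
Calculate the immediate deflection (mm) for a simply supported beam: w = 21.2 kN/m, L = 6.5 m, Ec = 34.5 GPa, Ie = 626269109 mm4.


Convert: L = 6.5 m = 6500 mm, Ec = 34.5 GPa = 34500 MPa
delta = 5 * 21.2 * 6500^4 / (384 * 34500 * 626269109)
= 22.81 mm

22.81
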